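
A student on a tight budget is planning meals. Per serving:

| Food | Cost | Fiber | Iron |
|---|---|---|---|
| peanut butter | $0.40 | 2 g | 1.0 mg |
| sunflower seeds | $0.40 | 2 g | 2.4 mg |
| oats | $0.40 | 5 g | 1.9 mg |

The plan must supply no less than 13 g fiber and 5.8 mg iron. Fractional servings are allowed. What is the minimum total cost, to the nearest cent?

$1.17

At the optimum either one food covers both requirements or two foods hit both targets exactly; no other combination can be cheaper.
peanut butter only: max(13/2, 5.8/1.0) = 6.5 servings → $2.60.
sunflower seeds only: max(13/2, 5.8/2.4) = 6.5 servings → $2.60.
oats only: max(13/5, 5.8/1.9) = 3.053 servings → $1.22.
peanut butter + sunflower seeds: intersection lies outside the first quadrant.
peanut butter + oats with both tight: 3.583 servings and 1.167 servings → $1.90.
sunflower seeds + oats with both tight: 0.5244 servings and 2.39 servings → $1.17.
The minimum over all feasible corners is $1.17.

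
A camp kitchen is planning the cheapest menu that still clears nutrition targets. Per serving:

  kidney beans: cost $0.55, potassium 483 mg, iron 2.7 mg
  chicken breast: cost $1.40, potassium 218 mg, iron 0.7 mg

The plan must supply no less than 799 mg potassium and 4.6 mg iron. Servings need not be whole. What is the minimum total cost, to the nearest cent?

$0.94

Minimising a linear cost over {potassium ≥ 799, iron ≥ 4.6, servings ≥ 0} — the optimum is at a vertex, using one or two foods.
kidney beans only: max(799/483, 4.6/2.7) = 1.704 servings → $0.94.
chicken breast only: max(799/218, 4.6/0.7) = 6.571 servings → $9.20.
kidney beans + chicken breast: intersection lies outside the first quadrant.
Cheapest feasible corner: $0.94.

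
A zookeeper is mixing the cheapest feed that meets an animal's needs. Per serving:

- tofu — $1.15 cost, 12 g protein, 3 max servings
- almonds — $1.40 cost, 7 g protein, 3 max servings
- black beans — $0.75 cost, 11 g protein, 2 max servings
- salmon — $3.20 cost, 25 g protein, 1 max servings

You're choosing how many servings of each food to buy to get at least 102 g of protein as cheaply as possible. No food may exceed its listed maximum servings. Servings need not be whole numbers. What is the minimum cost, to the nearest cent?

Cost per g of protein: black beans $0.0682, tofu $0.0958, salmon $0.1280, almonds $0.2000.
Take 2 servings of black beans: +22.0 g protein for $1.50 (total $1.50, still need 80.0 g).
Take 3 servings of tofu: +36.0 g protein for $3.45 (total $4.95, still need 44.0 g).
Take 1 serving of salmon: +25.0 g protein for $3.20 (total $8.15, still need 19.0 g).
Take 2.714 servings of almonds: +19.0 g protein for $3.80 (total $11.95, still need 0.0 g).
Filling from the cheapest source first is optimal under one linear minimum: $11.95.

$11.95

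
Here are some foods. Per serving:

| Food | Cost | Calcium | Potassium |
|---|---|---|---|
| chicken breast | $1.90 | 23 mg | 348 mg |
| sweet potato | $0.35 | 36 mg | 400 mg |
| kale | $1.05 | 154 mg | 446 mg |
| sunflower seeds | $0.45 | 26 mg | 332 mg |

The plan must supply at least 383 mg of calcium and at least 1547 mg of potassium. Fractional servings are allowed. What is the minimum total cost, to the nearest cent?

This is a tiny linear program; its minimum lies at a vertex of the feasible set. List the vertices and price them.
chicken breast only: max(383/23, 1547/348) = 16.65 servings → $31.64.
sweet potato only: max(383/36, 1547/400) = 10.64 servings → $3.72.
kale only: max(383/154, 1547/446) = 3.469 servings → $3.64.
sunflower seeds only: max(383/26, 1547/332) = 14.73 servings → $6.63.
chicken breast + sweet potato: intersection lies outside the first quadrant.
chicken breast + kale with both tight: 1.556 servings and 2.255 servings → $5.32.
chicken breast + sunflower seeds: the both-tight solution has a negative serving — not a feasible corner.
sweet potato + kale with both tight: 1.48 servings and 2.141 servings → $2.77.
sweet potato + sunflower seeds with both targets exact would need a negative amount; discard.
kale + sunflower seeds with both tight: 2.199 servings and 1.705 servings → $3.08.
The minimum over all feasible corners is $2.77.

$2.77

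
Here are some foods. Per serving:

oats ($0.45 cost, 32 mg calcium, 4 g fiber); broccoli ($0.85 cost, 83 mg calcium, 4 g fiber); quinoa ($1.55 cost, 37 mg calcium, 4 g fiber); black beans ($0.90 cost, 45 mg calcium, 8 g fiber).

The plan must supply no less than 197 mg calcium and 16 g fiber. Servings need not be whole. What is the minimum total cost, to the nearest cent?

Two binding constraints pin down two serving amounts, so the optimal mix uses at most two foods. The candidates are each food alone (scaled to the tighter of calcium/fiber) and each pair with both constraints tight.
oats only: max(197/32, 16/4) = 6.156 servings → $2.77.
broccoli only: max(197/83, 16/4) = 4 servings → $3.40.
quinoa only: max(197/37, 16/4) = 5.324 servings → $8.25.
black beans only: max(197/45, 16/8) = 4.378 servings → $3.94.
oats + broccoli with both tight: 2.647 servings and 1.353 servings → $2.34.
oats + quinoa with both targets exact would need a negative amount; discard.
oats + black beans: the both-tight solution has a negative serving — not a feasible corner.
broccoli + quinoa with both tight: 1.065 servings and 2.935 servings → $5.45.
broccoli + black beans with both tight: 1.769 servings and 1.116 servings → $2.51.
quinoa + black beans: intersection lies outside the first quadrant.
The minimum over all feasible corners is $2.34.

$2.34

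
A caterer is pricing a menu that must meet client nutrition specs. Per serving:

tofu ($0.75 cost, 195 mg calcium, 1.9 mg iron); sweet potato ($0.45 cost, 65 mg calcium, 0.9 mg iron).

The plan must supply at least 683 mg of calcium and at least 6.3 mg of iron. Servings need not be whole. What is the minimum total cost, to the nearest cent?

$2.63

Check every corner: each single food scaled to meet both minima, and each pair solved so both constraints bind.
tofu only: max(683/195, 6.3/1.9) = 3.503 servings → $2.63.
sweet potato only: max(683/65, 6.3/0.9) = 10.51 servings → $4.73.
tofu + sweet potato: intersection lies outside the first quadrant.
Cheapest feasible corner: $2.63.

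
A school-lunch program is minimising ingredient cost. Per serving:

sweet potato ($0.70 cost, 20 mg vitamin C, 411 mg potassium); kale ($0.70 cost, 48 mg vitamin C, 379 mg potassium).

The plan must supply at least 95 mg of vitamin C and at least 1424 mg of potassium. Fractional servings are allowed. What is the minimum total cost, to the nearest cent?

Check every corner: each single food scaled to meet both minima, and each pair solved so both constraints bind.
sweet potato only: max(95/20, 1424/411) = 4.75 servings → $3.33.
kale only: max(95/48, 1424/379) = 3.757 servings → $2.63.
sweet potato + kale with both tight: 2.663 servings and 0.8697 servings → $2.47.
Cheapest feasible corner: $2.47.

$2.47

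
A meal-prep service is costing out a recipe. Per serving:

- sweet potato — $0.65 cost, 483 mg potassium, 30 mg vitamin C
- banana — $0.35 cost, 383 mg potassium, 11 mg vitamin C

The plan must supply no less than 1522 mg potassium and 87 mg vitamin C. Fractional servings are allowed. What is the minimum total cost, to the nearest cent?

sweet potato only: max(1522/483, 87/30) = 3.151 servings → $2.05.
banana only: max(1522/383, 87/11) = 7.909 servings → $2.77.
sweet potato + banana with both tight: 2.684 servings and 0.5891 servings → $1.95.
Cheapest feasible corner: $1.95.

$1.95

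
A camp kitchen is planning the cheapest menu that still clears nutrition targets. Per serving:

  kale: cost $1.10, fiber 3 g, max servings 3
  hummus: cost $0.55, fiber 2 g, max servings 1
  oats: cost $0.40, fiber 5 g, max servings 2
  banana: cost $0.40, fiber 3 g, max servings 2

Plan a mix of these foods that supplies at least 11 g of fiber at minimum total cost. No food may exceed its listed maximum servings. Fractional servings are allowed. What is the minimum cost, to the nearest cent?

$0.93

Cost per g of fiber: oats $0.0800, banana $0.1333, hummus $0.2750, kale $0.3667.
Take 2 servings of oats: +10.0 g fiber for $0.80 (total $0.80, still need 1.0 g).
Take 0.3333 servings of banana: +1.0 g fiber for $0.13 (total $0.93, still need 0.0 g).
Filling from the cheapest source first is optimal under one linear minimum: $0.93.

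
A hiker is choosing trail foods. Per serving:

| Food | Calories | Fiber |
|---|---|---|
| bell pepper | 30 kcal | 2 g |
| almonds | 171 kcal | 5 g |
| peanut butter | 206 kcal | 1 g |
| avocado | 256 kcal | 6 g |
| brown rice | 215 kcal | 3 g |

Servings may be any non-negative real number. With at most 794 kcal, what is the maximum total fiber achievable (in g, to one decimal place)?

52.9 g

Fiber per kcal: bell pepper 0.06667, almonds 0.02924, avocado 0.02344, brown rice 0.01395, peanut butter 0.004854.
With no serving limits, spend the whole calories allowance on bell pepper: 794 kcal / 30 kcal × 2 g = 52.9 g.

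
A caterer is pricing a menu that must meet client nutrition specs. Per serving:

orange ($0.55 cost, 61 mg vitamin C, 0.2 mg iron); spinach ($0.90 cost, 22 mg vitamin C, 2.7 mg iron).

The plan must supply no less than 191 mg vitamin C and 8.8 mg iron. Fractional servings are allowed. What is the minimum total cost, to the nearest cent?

$3.90

This is a tiny linear program; its minimum lies at a vertex of the feasible set. List the vertices and price them.
orange only: max(191/61, 8.8/0.2) = 44 servings → $24.20.
spinach only: max(191/22, 8.8/2.7) = 8.682 servings → $7.81.
orange + spinach with both tight: 2.009 servings and 3.11 servings → $3.90.
So the least-cost plan costs $3.90.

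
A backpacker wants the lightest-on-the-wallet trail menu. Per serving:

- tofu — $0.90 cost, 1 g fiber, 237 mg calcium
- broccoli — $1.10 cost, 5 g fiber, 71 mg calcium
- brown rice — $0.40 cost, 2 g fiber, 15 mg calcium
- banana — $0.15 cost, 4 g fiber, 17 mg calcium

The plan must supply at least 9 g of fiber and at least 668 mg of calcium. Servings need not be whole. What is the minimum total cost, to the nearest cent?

Minimising a linear cost over {fiber ≥ 9, calcium ≥ 668, servings ≥ 0} — the optimum is at a vertex, using one or two foods.
tofu only: max(9/1, 668/237) = 9 servings → $8.10.
broccoli only: max(9/5, 668/71) = 9.408 servings → $10.35.
brown rice only: max(9/2, 668/15) = 44.53 servings → $17.81.
banana only: max(9/4, 668/17) = 39.29 servings → $5.89.
tofu + broccoli with both tight: 2.425 servings and 1.315 servings → $3.63.
tofu + brown rice with both tight: 2.617 servings and 3.192 servings → $3.63.
tofu + banana with both tight: 2.706 servings and 1.574 servings → $2.67.
broccoli + brown rice with both targets exact would need a negative amount; discard.
broccoli + banana with both targets exact would need a negative amount; discard.
brown rice + banana: intersection lies outside the first quadrant.
The minimum over all feasible corners is $2.67.

$2.67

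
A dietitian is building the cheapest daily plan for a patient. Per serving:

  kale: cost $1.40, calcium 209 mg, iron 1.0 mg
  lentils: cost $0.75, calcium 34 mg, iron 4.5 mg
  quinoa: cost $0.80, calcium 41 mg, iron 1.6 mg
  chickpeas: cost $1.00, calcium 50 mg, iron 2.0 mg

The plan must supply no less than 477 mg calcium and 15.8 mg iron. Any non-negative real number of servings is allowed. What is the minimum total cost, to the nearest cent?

$4.82

Two binding constraints pin down two serving amounts, so the optimal mix uses at most two foods. The candidates are each food alone (scaled to the tighter of calcium/iron) and each pair with both constraints tight.
kale only: max(477/209, 15.8/1.0) = 15.8 servings → $22.12.
lentils only: max(477/34, 15.8/4.5) = 14.03 servings → $10.52.
quinoa only: max(477/41, 15.8/1.6) = 11.63 servings → $9.31.
chickpeas only: max(477/50, 15.8/2.0) = 9.54 servings → $9.54.
kale + lentils with both tight: 1.775 servings and 3.117 servings → $4.82.
kale + quinoa with both tight: 0.3933 servings and 9.629 servings → $8.25.
kale + chickpeas with both tight: 0.4457 servings and 7.677 servings → $8.30.
lentils + quinoa: the both-tight solution has a negative serving — not a feasible corner.
lentils + chickpeas with both targets exact would need a negative amount; discard.
quinoa + chickpeas: the both-tight solution has a negative serving — not a feasible corner.
So the least-cost plan costs $4.82.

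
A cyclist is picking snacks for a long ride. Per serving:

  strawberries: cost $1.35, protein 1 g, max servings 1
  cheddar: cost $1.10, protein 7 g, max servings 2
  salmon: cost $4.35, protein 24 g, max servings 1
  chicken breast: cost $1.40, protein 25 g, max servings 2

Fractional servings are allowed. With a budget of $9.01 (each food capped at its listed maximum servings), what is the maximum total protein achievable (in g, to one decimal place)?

Protein per dollar: chicken breast 17.86, cheddar 6.364, salmon 5.517, strawberries 0.7407.
Take 2 servings of chicken breast: spends $2.80, +50.0 g protein (running total 50.0 g).
Take 2 servings of cheddar: spends $2.20, +14.0 g protein (running total 64.0 g).
Take 0.9218 servings of salmon: spends $4.01, +22.1 g protein (running total 86.1 g).
Filling greedily by protein-per-dollar is optimal for one linear limit, giving 86.1 g.

86.1 g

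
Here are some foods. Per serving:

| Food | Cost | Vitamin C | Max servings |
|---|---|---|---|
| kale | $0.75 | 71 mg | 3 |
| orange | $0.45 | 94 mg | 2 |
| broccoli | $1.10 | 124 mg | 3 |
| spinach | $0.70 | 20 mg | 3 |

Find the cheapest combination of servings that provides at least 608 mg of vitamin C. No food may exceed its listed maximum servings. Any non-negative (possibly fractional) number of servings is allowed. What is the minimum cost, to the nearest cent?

Cost per mg of vitamin C: orange $0.0048, broccoli $0.0089, kale $0.0106, spinach $0.0350.
Take 2 servings of orange: +188.0 mg vitamin C for $0.90 (total $0.90, still need 420.0 mg).
Take 3 servings of broccoli: +372.0 mg vitamin C for $3.30 (total $4.20, still need 48.0 mg).
Take 0.6761 servings of kale: +48.0 mg vitamin C for $0.51 (total $4.71, still need 0.0 mg).
Filling from the cheapest source first is optimal under one linear minimum: $4.71.

$4.71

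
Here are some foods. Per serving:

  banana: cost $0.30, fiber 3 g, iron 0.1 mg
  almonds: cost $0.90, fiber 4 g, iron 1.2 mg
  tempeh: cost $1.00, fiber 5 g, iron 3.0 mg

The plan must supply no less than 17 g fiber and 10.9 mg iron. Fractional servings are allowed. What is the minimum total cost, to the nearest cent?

Two binding constraints pin down two serving amounts, so the optimal mix uses at most two foods. The candidates are each food alone (scaled to the tighter of fiber/iron) and each pair with both constraints tight.
banana only: max(17/3, 10.9/0.1) = 109 servings → $32.70.
almonds only: max(17/4, 10.9/1.2) = 9.083 servings → $8.18.
tempeh only: max(17/5, 10.9/3.0) = 3.633 servings → $3.63.
banana + almonds: the both-tight solution has a negative serving — not a feasible corner.
banana + tempeh: the both-tight solution has a negative serving — not a feasible corner.
almonds + tempeh: intersection lies outside the first quadrant.
So the least-cost plan costs $3.63.

$3.63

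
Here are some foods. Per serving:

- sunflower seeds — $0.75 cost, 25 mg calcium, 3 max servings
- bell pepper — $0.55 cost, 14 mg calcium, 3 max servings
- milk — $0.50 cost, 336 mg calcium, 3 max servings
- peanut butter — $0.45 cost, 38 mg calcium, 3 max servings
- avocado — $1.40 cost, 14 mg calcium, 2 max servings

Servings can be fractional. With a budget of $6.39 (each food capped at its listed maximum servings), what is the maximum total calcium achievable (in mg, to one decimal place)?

Calcium per dollar: milk 672, peanut butter 84.44, sunflower seeds 33.33, bell pepper 25.45, avocado 10.
Take 3 servings of milk: spends $1.50, +1008.0 mg calcium (running total 1008.0 mg).
Take 3 servings of peanut butter: spends $1.35, +114.0 mg calcium (running total 1122.0 mg).
Take 3 servings of sunflower seeds: spends $2.25, +75.0 mg calcium (running total 1197.0 mg).
Take 2.345 servings of bell pepper: spends $1.29, +32.8 mg calcium (running total 1229.8 mg).
Greedy by best ratio exhausts the cost allowance optimally: 1229.8 mg.

1229.8 mg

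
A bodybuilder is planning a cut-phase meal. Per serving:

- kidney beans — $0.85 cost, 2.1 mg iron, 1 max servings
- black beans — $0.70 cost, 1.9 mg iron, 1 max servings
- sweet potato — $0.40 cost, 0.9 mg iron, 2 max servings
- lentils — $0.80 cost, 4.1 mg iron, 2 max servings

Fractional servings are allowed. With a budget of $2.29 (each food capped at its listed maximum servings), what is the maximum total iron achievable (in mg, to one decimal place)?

Iron per dollar: lentils 5.125, black beans 2.714, kidney beans 2.471, sweet potato 2.25.
Take 2 servings of lentils: spends $1.60, +8.2 mg iron (running total 8.2 mg).
Take 0.9857 servings of black beans: spends $0.69, +1.9 mg iron (running total 10.1 mg).
Filling greedily by iron-per-dollar is optimal for one linear limit, giving 10.1 mg.

10.1 mg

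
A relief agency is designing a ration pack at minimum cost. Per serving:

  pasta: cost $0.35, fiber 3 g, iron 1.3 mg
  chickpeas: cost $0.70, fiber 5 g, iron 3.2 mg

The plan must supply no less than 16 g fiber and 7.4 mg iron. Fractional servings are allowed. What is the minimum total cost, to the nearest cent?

$1.92

Compare the cost at each extreme point of the feasible region.
pasta only: max(16/3, 7.4/1.3) = 5.692 servings → $1.99.
chickpeas only: max(16/5, 7.4/3.2) = 3.2 servings → $2.24.
pasta + chickpeas with both tight: 4.581 servings and 0.4516 servings → $1.92.
The minimum over all feasible corners is $1.92.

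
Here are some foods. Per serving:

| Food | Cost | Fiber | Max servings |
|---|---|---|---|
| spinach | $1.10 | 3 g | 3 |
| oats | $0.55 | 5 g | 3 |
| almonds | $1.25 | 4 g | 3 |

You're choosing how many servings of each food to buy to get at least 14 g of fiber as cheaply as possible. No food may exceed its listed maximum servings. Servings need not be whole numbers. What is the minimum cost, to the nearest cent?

Cost per g of fiber: oats $0.1100, almonds $0.3125, spinach $0.3667.
Take 2.8 servings of oats: +14.0 g fiber for $1.54 (total $1.54, still need 0.0 g).
Filling from the cheapest source first is optimal under one linear minimum: $1.54.

$1.54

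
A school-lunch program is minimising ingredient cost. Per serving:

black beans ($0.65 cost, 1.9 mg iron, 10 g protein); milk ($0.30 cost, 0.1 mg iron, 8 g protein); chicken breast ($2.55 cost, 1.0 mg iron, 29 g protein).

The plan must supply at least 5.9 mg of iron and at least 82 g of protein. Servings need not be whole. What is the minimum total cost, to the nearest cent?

The cheapest plan sits at a corner of the feasible region — with two constraints it uses at most two foods.
black beans only: max(5.9/1.9, 82/10) = 8.2 servings → $5.33.
milk only: max(5.9/0.1, 82/8) = 59 servings → $17.70.
chicken breast only: max(5.9/1.0, 82/29) = 5.9 servings → $15.04.
black beans + milk with both tight: 2.746 servings and 6.817 servings → $3.83.
black beans + chicken breast with both tight: 1.976 servings and 2.146 servings → $6.76.
milk + chicken breast with both targets exact would need a negative amount; discard.
Cheapest feasible corner: $3.83.

$3.83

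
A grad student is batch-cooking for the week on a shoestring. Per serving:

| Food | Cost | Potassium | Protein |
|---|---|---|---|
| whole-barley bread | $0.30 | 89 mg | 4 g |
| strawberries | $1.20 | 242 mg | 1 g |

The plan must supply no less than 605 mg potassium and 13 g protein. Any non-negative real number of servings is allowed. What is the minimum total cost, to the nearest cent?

$2.04

Minimising a linear cost over {potassium ≥ 605, protein ≥ 13, servings ≥ 0} — the optimum is at a vertex, using one or two foods.
whole-barley bread only: max(605/89, 13/4) = 6.798 servings → $2.04.
strawberries only: max(605/242, 13/1) = 13 servings → $15.60.
whole-barley bread + strawberries with both tight: 2.891 servings and 1.437 servings → $2.59.
Cheapest feasible corner: $2.04.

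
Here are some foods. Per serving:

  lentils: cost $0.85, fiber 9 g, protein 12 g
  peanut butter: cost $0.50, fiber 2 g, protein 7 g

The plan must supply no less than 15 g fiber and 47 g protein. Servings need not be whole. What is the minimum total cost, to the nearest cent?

$3.33

At the optimum either one food covers both requirements or two foods hit both targets exactly; no other combination can be cheaper.
lentils only: max(15/9, 47/12) = 3.917 servings → $3.33.
peanut butter only: max(15/2, 47/7) = 7.5 servings → $3.75.
lentils + peanut butter with both tight: 0.2821 servings and 6.231 servings → $3.36.
So the least-cost plan costs $3.33.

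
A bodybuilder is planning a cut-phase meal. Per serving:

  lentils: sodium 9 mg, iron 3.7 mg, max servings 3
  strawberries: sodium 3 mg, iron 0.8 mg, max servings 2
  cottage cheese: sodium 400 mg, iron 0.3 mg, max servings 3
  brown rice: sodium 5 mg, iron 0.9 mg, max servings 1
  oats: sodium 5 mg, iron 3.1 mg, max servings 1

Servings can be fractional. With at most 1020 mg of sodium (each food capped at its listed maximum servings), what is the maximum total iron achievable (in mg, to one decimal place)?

17.4 mg

Iron per mg sodium: oats 0.62, lentils 0.4111, strawberries 0.2667, brown rice 0.18, cottage cheese 0.00075.
Take 1 serving of oats: uses 5 mg sodium, +3.1 mg iron (running total 3.1 mg).
Take 3 servings of lentils: uses 27 mg sodium, +11.1 mg iron (running total 14.2 mg).
Take 2 servings of strawberries: uses 6 mg sodium, +1.6 mg iron (running total 15.8 mg).
Take 1 serving of brown rice: uses 5 mg sodium, +0.9 mg iron (running total 16.7 mg).
Take 2.442 servings of cottage cheese: uses 977 mg sodium, +0.7 mg iron (running total 17.4 mg).
Greedy by best ratio exhausts the sodium allowance optimally: 17.4 mg.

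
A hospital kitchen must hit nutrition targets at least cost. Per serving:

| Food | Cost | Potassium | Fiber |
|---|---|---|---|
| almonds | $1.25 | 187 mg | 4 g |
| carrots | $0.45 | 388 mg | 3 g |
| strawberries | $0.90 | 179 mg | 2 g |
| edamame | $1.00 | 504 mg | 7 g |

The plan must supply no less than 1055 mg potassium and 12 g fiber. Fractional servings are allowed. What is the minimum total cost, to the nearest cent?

An LP optimum is at a vertex; with two nutrient constraints at most two foods are used. Check each candidate.
almonds only: max(1055/187, 12/4) = 5.642 servings → $7.05.
carrots only: max(1055/388, 12/3) = 4 servings → $1.80.
strawberries only: max(1055/179, 12/2) = 6 servings → $5.40.
edamame only: max(1055/504, 12/7) = 2.093 servings → $2.09.
almonds + carrots with both tight: 1.505 servings and 1.994 servings → $2.78.
almonds + strawberries with both tight: 0.1111 servings and 5.778 servings → $5.34.
almonds + edamame: the both-tight solution has a negative serving — not a feasible corner.
carrots + strawberries: intersection lies outside the first quadrant.
carrots + edamame with both tight: 1.11 servings and 1.238 servings → $1.74.
strawberries + edamame with both tight: 5.457 servings and 0.1551 servings → $5.07.
The minimum over all feasible corners is $1.74.

$1.74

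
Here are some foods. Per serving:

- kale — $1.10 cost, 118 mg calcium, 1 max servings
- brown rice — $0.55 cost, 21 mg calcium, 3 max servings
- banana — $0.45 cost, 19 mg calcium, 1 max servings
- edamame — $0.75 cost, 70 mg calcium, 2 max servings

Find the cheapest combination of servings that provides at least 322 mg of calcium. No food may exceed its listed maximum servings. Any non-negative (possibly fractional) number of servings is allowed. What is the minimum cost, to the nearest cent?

Cost per mg of calcium: kale $0.0093, edamame $0.0107, banana $0.0237, brown rice $0.0262.
Take 1 serving of kale: +118.0 mg calcium for $1.10 (total $1.10, still need 204.0 mg).
Take 2 servings of edamame: +140.0 mg calcium for $1.50 (total $2.60, still need 64.0 mg).
Take 1 serving of banana: +19.0 mg calcium for $0.45 (total $3.05, still need 45.0 mg).
Take 2.143 servings of brown rice: +45.0 mg calcium for $1.18 (total $4.23, still need 0.0 mg).
Filling from the cheapest source first is optimal under one linear minimum: $4.23.

$4.23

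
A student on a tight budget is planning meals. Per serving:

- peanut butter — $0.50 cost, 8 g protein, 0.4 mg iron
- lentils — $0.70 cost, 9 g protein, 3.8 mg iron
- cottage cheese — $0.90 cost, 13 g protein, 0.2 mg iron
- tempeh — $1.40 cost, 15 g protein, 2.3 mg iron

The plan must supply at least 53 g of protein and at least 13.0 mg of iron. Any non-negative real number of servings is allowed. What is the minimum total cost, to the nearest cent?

At the optimum either one food covers both requirements or two foods hit both targets exactly; no other combination can be cheaper.
peanut butter only: max(53/8, 13.0/0.4) = 32.5 servings → $16.25.
lentils only: max(53/9, 13.0/3.8) = 5.889 servings → $4.12.
cottage cheese only: max(53/13, 13.0/0.2) = 65 servings → $58.50.
tempeh only: max(53/15, 13.0/2.3) = 5.652 servings → $7.91.
peanut butter + lentils with both tight: 3.149 servings and 3.09 servings → $3.74.
peanut butter + cottage cheese: the both-tight solution has a negative serving — not a feasible corner.
peanut butter + tempeh: intersection lies outside the first quadrant.
lentils + cottage cheese with both tight: 3.328 servings and 1.773 servings → $3.93.
lentils + tempeh with both tight: 2.014 servings and 2.325 servings → $4.66.
cottage cheese + tempeh: the both-tight solution has a negative serving — not a feasible corner.
The minimum over all feasible corners is $3.74.

$3.74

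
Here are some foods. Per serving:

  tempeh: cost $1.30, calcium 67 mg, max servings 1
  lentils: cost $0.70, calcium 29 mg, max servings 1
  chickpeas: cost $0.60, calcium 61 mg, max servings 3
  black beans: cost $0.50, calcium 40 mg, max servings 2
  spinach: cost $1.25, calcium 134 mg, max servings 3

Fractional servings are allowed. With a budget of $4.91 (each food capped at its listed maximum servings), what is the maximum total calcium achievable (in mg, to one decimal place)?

Calcium per dollar: spinach 107.2, chickpeas 101.7, black beans 80, tempeh 51.54, lentils 41.43.
Take 3 servings of spinach: spends $3.75, +402.0 mg calcium (running total 402.0 mg).
Take 1.933 servings of chickpeas: spends $1.16, +117.9 mg calcium (running total 519.9 mg).
Greedy by best ratio exhausts the cost allowance optimally: 519.9 mg.

519.9 mg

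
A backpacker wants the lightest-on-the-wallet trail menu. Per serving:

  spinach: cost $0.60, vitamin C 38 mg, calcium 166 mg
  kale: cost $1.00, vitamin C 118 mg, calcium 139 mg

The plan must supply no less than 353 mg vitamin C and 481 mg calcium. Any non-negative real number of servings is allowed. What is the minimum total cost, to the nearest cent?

$3.14

With two linear requirements the optimum uses one or two foods; enumerate the corners.
spinach only: max(353/38, 481/166) = 9.289 servings → $5.57.
kale only: max(353/118, 481/139) = 3.46 servings → $3.46.
spinach + kale with both tight: 0.5376 servings and 2.818 servings → $3.14.
The minimum over all feasible corners is $3.14.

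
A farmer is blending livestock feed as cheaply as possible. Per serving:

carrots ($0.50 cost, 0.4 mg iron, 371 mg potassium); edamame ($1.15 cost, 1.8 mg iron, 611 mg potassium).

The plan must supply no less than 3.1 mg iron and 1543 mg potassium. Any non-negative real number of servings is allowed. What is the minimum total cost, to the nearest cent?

$2.49

carrots only: max(3.1/0.4, 1543/371) = 7.75 servings → $3.88.
edamame only: max(3.1/1.8, 1543/611) = 2.525 servings → $2.90.
carrots + edamame with both tight: 2.086 servings and 1.259 servings → $2.49.
So the least-cost plan costs $2.49.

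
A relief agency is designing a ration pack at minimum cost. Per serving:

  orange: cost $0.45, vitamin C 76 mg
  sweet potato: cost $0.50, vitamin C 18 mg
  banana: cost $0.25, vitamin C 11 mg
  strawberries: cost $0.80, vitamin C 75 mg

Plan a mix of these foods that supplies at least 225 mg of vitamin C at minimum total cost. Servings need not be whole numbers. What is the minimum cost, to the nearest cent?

Cost per mg of vitamin C: orange $0.0059, strawberries $0.0107, banana $0.0227, sweet potato $0.0278.
With no serving limits, use only orange: 225 mg / 76 mg = 2.961 servings × $0.45 = $1.33.

$1.33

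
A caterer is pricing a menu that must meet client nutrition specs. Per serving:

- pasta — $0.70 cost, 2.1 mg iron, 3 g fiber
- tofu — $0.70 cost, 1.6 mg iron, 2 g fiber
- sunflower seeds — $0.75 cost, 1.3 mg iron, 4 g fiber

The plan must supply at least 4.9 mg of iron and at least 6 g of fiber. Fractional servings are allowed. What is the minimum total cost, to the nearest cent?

A basic optimal solution has at most two foods positive. Try each food alone and each pair with both targets met exactly.
pasta only: max(4.9/2.1, 6/3) = 2.333 servings → $1.63.
tofu only: max(4.9/1.6, 6/2) = 3.062 servings → $2.14.
sunflower seeds only: max(4.9/1.3, 6/4) = 3.769 servings → $2.83.
pasta + tofu: intersection lies outside the first quadrant.
pasta + sunflower seeds with both targets exact would need a negative amount; discard.
tofu + sunflower seeds with both targets exact would need a negative amount; discard.
The minimum over all feasible corners is $1.63.

$1.63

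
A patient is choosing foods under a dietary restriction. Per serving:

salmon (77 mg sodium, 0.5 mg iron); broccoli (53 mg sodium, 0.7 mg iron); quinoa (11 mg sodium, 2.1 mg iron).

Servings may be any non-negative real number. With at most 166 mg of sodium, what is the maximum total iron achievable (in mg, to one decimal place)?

Iron per mg sodium: quinoa 0.1909, broccoli 0.01321, salmon 0.006494.
With no serving limits, spend the whole sodium allowance on quinoa: 166 mg / 11 mg × 2.1 mg = 31.7 mg.

31.7 mg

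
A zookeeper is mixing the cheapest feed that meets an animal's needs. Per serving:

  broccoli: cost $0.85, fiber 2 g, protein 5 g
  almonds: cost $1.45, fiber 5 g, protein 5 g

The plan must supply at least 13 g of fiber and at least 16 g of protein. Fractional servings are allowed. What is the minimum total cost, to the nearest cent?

broccoli only: max(13/2, 16/5) = 6.5 servings → $5.53.
almonds only: max(13/5, 16/5) = 3.2 servings → $4.64.
broccoli + almonds with both tight: 1 serving and 2.2 servings → $4.04.
The minimum over all feasible corners is $4.04.

$4.04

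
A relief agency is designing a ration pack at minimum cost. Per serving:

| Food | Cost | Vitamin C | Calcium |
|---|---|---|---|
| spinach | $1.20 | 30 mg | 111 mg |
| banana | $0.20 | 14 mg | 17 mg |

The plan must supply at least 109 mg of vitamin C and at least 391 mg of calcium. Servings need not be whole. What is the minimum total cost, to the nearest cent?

spinach only: max(109/30, 391/111) = 3.633 servings → $4.36.
banana only: max(109/14, 391/17) = 23 servings → $4.60.
spinach + banana with both tight: 3.468 servings and 0.3534 servings → $4.23.
Cheapest feasible corner: $4.23.

$4.23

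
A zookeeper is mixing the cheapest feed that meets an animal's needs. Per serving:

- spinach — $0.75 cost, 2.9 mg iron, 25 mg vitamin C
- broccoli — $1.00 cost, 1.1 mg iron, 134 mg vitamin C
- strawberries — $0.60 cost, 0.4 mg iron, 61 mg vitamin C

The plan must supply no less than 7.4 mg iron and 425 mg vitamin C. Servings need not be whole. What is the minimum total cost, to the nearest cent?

$3.99

The cheapest plan sits at a corner of the feasible region — with two constraints it uses at most two foods.
spinach only: max(7.4/2.9, 425/25) = 17 servings → $12.75.
broccoli only: max(7.4/1.1, 425/134) = 6.727 servings → $6.73.
strawberries only: max(7.4/0.4, 425/61) = 18.5 servings → $11.10.
spinach + broccoli with both tight: 1.451 servings and 2.901 servings → $3.99.
spinach + strawberries with both tight: 1.686 servings and 6.276 servings → $5.03.
broccoli + strawberries: the both-tight solution has a negative serving — not a feasible corner.
So the least-cost plan costs $3.99.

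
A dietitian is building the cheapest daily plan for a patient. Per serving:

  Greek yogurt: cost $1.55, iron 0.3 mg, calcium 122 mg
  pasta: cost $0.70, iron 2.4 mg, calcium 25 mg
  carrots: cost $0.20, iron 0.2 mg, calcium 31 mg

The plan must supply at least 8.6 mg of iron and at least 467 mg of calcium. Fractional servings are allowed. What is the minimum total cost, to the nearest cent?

$4.36

Two binding constraints pin down two serving amounts, so the optimal mix uses at most two foods. The candidates are each food alone (scaled to the tighter of iron/calcium) and each pair with both constraints tight.
Greek yogurt only: max(8.6/0.3, 467/122) = 28.67 servings → $44.43.
pasta only: max(8.6/2.4, 467/25) = 18.68 servings → $13.08.
carrots only: max(8.6/0.2, 467/31) = 43 servings → $8.60.
Greek yogurt + pasta with both tight: 3.175 servings and 3.186 servings → $7.15.
Greek yogurt + carrots with both targets exact would need a negative amount; discard.
pasta + carrots with both tight: 2.496 servings and 13.05 servings → $4.36.
The minimum over all feasible corners is $4.36.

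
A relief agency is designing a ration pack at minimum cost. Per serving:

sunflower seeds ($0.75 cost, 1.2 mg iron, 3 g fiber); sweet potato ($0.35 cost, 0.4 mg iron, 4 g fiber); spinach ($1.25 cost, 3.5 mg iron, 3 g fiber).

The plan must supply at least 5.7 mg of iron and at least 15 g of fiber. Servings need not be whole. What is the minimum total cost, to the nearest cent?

$2.61

With two linear requirements the optimum uses one or two foods; enumerate the corners.
sunflower seeds only: max(5.7/1.2, 15/3) = 5 servings → $3.75.
sweet potato only: max(5.7/0.4, 15/4) = 14.25 servings → $4.99.
spinach only: max(5.7/3.5, 15/3) = 5 servings → $6.25.
sunflower seeds + sweet potato with both tight: 4.667 servings and 0.25 servings → $3.59.
sunflower seeds + spinach: intersection lies outside the first quadrant.
sweet potato + spinach with both tight: 2.766 servings and 1.312 servings → $2.61.
So the least-cost plan costs $2.61.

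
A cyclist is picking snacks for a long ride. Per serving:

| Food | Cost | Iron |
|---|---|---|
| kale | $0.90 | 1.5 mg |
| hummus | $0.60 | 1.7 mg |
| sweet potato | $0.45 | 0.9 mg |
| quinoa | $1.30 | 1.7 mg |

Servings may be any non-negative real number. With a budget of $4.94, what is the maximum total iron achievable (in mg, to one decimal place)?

Iron per dollar: hummus 2.833, sweet potato 2, kale 1.667, quinoa 1.308.
With no serving limits, spend the whole cost allowance on hummus: $4.94 / $0.60 × 1.7 mg = 14.0 mg.

14.0 mg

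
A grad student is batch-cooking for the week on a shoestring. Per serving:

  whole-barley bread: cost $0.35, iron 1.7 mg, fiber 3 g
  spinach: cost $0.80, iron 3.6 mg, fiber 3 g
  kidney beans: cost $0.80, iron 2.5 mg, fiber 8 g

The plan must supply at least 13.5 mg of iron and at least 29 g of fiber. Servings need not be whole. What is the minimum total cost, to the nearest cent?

Two binding constraints pin down two serving amounts, so the optimal mix uses at most two foods. The candidates are each food alone (scaled to the tighter of iron/fiber) and each pair with both constraints tight.
whole-barley bread only: max(13.5/1.7, 29/3) = 9.667 servings → $3.38.
spinach only: max(13.5/3.6, 29/3) = 9.667 servings → $7.73.
kidney beans only: max(13.5/2.5, 29/8) = 5.4 servings → $4.32.
whole-barley bread + spinach: the both-tight solution has a negative serving — not a feasible corner.
whole-barley bread + kidney beans with both tight: 5.82 servings and 1.443 servings → $3.19.
spinach + kidney beans with both tight: 1.667 servings and 3 servings → $3.73.
Cheapest feasible corner: $3.19.

$3.19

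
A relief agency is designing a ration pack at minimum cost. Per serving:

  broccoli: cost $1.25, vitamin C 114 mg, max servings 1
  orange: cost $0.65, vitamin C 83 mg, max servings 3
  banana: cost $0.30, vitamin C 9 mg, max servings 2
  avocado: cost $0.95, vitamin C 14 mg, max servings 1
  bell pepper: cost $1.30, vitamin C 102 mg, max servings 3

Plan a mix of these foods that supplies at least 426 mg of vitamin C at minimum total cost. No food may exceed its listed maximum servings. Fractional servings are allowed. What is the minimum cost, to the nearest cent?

$4.00

Cost per mg of vitamin C: orange $0.0078, broccoli $0.0110, bell pepper $0.0127, banana $0.0333, avocado $0.0679.
Take 3 servings of orange: +249.0 mg vitamin C for $1.95 (total $1.95, still need 177.0 mg).
Take 1 serving of broccoli: +114.0 mg vitamin C for $1.25 (total $3.20, still need 63.0 mg).
Take 0.6176 servings of bell pepper: +63.0 mg vitamin C for $0.80 (total $4.00, still need 0.0 mg).
Greedy by cheapest-per-mg is optimal for a single linear constraint, so the minimum cost is $4.00.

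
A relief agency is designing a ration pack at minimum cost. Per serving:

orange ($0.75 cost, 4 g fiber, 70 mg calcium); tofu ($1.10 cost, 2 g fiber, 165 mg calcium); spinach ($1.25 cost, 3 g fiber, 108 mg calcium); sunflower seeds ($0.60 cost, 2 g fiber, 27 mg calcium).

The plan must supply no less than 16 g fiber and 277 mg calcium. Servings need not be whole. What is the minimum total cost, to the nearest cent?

$3.00

Minimising a linear cost over {fiber ≥ 16, calcium ≥ 277, servings ≥ 0} — the optimum is at a vertex, using one or two foods.
orange only: max(16/4, 277/70) = 4 servings → $3.00.
tofu only: max(16/2, 277/165) = 8 servings → $8.80.
spinach only: max(16/3, 277/108) = 5.333 servings → $6.67.
sunflower seeds only: max(16/2, 277/27) = 10.26 servings → $6.16.
orange + tofu: the both-tight solution has a negative serving — not a feasible corner.
orange + spinach with both targets exact would need a negative amount; discard.
orange + sunflower seeds with both tight: 3.812 servings and 0.375 servings → $3.08.
tofu + spinach: the both-tight solution has a negative serving — not a feasible corner.
tofu + sunflower seeds with both tight: 0.442 servings and 7.558 servings → $5.02.
spinach + sunflower seeds with both tight: 0.9037 servings and 6.644 servings → $5.12.
The minimum over all feasible corners is $3.00.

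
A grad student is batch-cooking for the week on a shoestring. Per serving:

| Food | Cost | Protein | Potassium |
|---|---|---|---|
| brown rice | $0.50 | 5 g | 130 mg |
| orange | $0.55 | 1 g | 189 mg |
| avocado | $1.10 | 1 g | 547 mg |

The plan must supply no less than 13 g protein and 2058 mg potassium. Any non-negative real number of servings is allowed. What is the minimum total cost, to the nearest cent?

The cheapest plan sits at a corner of the feasible region — with two constraints it uses at most two foods.
brown rice only: max(13/5, 2058/130) = 15.83 servings → $7.92.
orange only: max(13/1, 2058/189) = 13 servings → $7.15.
avocado only: max(13/1, 2058/547) = 13 servings → $14.30.
brown rice + orange with both tight: 0.4896 servings and 10.55 servings → $6.05.
brown rice + avocado with both tight: 1.94 servings and 3.301 servings → $4.60.
orange + avocado: the both-tight solution has a negative serving — not a feasible corner.
Cheapest feasible corner: $4.60.

$4.60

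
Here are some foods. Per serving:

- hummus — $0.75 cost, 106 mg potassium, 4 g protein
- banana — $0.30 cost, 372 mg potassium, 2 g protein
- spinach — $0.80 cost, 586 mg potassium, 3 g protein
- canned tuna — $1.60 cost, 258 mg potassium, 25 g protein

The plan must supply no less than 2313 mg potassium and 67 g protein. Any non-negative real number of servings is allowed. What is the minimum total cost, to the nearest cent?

An LP optimum is at a vertex; with two nutrient constraints at most two foods are used. Check each candidate.
hummus only: max(2313/106, 67/4) = 21.82 servings → $16.37.
banana only: max(2313/372, 67/2) = 33.5 servings → $10.05.
spinach only: max(2313/586, 67/3) = 22.33 servings → $17.87.
canned tuna only: max(2313/258, 67/25) = 8.965 servings → $14.34.
hummus + banana with both tight: 15.91 servings and 1.685 servings → $12.44.
hummus + spinach with both tight: 15.95 servings and 1.061 servings → $12.81.
hummus + canned tuna: the both-tight solution has a negative serving — not a feasible corner.
banana + spinach: intersection lies outside the first quadrant.
banana + canned tuna with both tight: 4.615 servings and 2.311 servings → $5.08.
spinach + canned tuna with both tight: 2.922 servings and 2.329 servings → $6.06.
So the least-cost plan costs $5.08.

$5.08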